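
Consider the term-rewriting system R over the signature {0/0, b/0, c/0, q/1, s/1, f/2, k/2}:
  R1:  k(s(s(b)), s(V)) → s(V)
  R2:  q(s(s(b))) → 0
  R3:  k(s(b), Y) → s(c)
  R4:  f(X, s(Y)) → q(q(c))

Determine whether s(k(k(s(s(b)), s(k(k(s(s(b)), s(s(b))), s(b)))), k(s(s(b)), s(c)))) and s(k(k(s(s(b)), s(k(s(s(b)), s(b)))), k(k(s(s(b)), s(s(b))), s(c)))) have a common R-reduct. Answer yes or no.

Reduce t₁ = s(k(k(s(s(b)), s(k(k(s(s(b)), s(s(b))), s(b)))), k(s(s(b)), s(c)))):
1. s(k(k(s(s(b)), s(k(k(s(s(b)), s(s(b))), s(b)))), k(s(s(b)), s(c))))  →  s(k(s(k(k(s(s(b)), s(s(b))), s(b))), k(s(s(b)), s(c))))   [R1 at 1.1]
2. s(k(s(k(k(s(s(b)), s(s(b))), s(b))), k(s(s(b)), s(c))))  →  s(k(s(k(s(s(b)), s(b))), k(s(s(b)), s(c))))   [R1 at 1.1.1.1]
3. s(k(s(k(s(s(b)), s(b))), k(s(s(b)), s(c))))  →  s(k(s(s(b)), k(s(s(b)), s(c))))   [R1 at 1.1.1]
4. s(k(s(s(b)), k(s(s(b)), s(c))))  →  s(k(s(s(b)), s(c)))   [R1 at 1.2]
5. s(k(s(s(b)), s(c)))  →  s(s(c))   [R1 at 1]

Reduce t₂ = s(k(k(s(s(b)), s(k(s(s(b)), s(b)))), k(k(s(s(b)), s(s(b))), s(c)))):
1. s(k(k(s(s(b)), s(k(s(s(b)), s(b)))), k(k(s(s(b)), s(s(b))), s(c))))  →  s(k(s(k(s(s(b)), s(b))), k(k(s(s(b)), s(s(b))), s(c))))   [R1 at 1.1]
2. s(k(s(k(s(s(b)), s(b))), k(k(s(s(b)), s(s(b))), s(c))))  →  s(k(s(s(b)), k(k(s(s(b)), s(s(b))), s(c))))   [R1 at 1.1.1]
3. s(k(s(s(b)), k(k(s(s(b)), s(s(b))), s(c))))  →  s(k(s(s(b)), k(s(s(b)), s(c))))   [R1 at 1.2.1]
4. s(k(s(s(b)), k(s(s(b)), s(c))))  →  s(k(s(s(b)), s(c)))   [R1 at 1.2]
5. s(k(s(s(b)), s(c)))  →  s(s(c))   [R1 at 1]

yes — NF(t₁) = s(s(c)), NF(t₂) = s(s(c))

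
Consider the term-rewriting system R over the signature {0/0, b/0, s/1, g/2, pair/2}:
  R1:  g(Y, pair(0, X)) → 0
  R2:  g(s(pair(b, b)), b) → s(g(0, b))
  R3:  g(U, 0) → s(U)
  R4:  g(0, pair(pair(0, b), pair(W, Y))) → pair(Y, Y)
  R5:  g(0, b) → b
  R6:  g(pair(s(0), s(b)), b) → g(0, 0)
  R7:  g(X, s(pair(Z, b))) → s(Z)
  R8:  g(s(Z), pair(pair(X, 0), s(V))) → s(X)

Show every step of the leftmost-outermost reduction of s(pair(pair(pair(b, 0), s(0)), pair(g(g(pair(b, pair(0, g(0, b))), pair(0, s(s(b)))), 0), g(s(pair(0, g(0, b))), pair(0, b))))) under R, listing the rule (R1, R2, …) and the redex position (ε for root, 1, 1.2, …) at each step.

s(pair(pair(pair(b, 0), s(0)), pair(s(0), 0)))

1. s(pair(pair(pair(b, 0), s(0)), pair(g(g(pair(b, pair(0, g(0, b))), pair(0, s(s(b)))), 0), g(s(pair(0, g(0, b))), pair(0, b)))))  →  s(pair(pair(pair(b, 0), s(0)), pair(s(g(pair(b, pair(0, g(0, b))), pair(0, s(s(b))))), g(s(pair(0, g(0, b))), pair(0, b)))))   [R3 at 1.2.1]
2. s(pair(pair(pair(b, 0), s(0)), pair(s(g(pair(b, pair(0, g(0, b))), pair(0, s(s(b))))), g(s(pair(0, g(0, b))), pair(0, b)))))  →  s(pair(pair(pair(b, 0), s(0)), pair(s(0), g(s(pair(0, g(0, b))), pair(0, b)))))   [R1 at 1.2.1.1]
3. s(pair(pair(pair(b, 0), s(0)), pair(s(0), g(s(pair(0, g(0, b))), pair(0, b)))))  →  s(pair(pair(pair(b, 0), s(0)), pair(s(0), 0)))   [R1 at 1.2.2]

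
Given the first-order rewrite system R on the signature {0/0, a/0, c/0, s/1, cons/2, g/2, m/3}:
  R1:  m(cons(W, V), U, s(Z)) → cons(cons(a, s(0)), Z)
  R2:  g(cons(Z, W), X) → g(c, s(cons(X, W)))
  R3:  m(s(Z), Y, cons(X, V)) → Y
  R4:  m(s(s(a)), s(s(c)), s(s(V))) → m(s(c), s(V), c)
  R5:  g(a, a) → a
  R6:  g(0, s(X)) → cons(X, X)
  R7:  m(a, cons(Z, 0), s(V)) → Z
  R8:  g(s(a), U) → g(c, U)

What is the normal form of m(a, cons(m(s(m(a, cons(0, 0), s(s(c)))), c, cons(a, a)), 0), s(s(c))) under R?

c

1. m(a, cons(m(s(m(a, cons(0, 0), s(s(c)))), c, cons(a, a)), 0), s(s(c)))  →  m(s(m(a, cons(0, 0), s(s(c)))), c, cons(a, a))   [R7 at ε]
2. m(s(m(a, cons(0, 0), s(s(c)))), c, cons(a, a))  →  c   [R3 at ε]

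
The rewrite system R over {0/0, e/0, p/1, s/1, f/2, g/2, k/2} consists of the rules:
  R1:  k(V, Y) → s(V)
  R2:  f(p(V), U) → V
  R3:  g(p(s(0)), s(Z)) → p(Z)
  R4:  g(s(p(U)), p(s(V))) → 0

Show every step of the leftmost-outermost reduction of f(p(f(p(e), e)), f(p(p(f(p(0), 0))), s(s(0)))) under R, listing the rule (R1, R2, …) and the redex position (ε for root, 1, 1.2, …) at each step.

1. f(p(f(p(e), e)), f(p(p(f(p(0), 0))), s(s(0))))  →  f(p(e), e)   [R2 at ε]
2. f(p(e), e)  →  e   [R2 at ε]

e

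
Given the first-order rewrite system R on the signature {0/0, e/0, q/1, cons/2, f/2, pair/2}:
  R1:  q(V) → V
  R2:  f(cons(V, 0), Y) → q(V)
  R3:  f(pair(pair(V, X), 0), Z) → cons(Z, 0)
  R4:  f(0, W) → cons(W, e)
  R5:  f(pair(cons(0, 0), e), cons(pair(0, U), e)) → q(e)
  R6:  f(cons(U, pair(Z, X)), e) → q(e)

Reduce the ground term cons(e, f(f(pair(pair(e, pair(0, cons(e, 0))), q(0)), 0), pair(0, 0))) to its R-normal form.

cons(e, 0)

1. cons(e, f(f(pair(pair(e, pair(0, cons(e, 0))), q(0)), 0), pair(0, 0)))  →  cons(e, f(f(pair(pair(e, pair(0, cons(e, 0))), 0), 0), pair(0, 0)))   [R1 at 2.1.1.2]
2. cons(e, f(f(pair(pair(e, pair(0, cons(e, 0))), 0), 0), pair(0, 0)))  →  cons(e, f(cons(0, 0), pair(0, 0)))   [R3 at 2.1]
3. cons(e, f(cons(0, 0), pair(0, 0)))  →  cons(e, q(0))   [R2 at 2]
4. cons(e, q(0))  →  cons(e, 0)   [R1 at 2]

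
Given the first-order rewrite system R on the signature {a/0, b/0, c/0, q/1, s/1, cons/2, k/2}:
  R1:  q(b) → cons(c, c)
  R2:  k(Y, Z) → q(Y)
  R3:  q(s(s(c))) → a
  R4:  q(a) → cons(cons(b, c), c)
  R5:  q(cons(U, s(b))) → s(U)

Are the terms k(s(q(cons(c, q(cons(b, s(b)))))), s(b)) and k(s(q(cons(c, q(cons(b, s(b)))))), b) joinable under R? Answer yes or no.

Reduce t₁ = k(s(q(cons(c, q(cons(b, s(b)))))), s(b)):
1. k(s(q(cons(c, q(cons(b, s(b)))))), s(b))  →  q(s(q(cons(c, q(cons(b, s(b)))))))   [R2 at ε]
2. q(s(q(cons(c, q(cons(b, s(b)))))))  →  q(s(q(cons(c, s(b)))))   [R5 at 1.1.1.2]
3. q(s(q(cons(c, s(b)))))  →  q(s(s(c)))   [R5 at 1.1]
4. q(s(s(c)))  →  a   [R3 at ε]

Reduce t₂ = k(s(q(cons(c, q(cons(b, s(b)))))), b):
1. k(s(q(cons(c, q(cons(b, s(b)))))), b)  →  q(s(q(cons(c, q(cons(b, s(b)))))))   [R2 at ε]
2. q(s(q(cons(c, q(cons(b, s(b)))))))  →  q(s(q(cons(c, s(b)))))   [R5 at 1.1.1.2]
3. q(s(q(cons(c, s(b)))))  →  q(s(s(c)))   [R5 at 1.1]
4. q(s(s(c)))  →  a   [R3 at ε]

yes — NF(t₁) = a, NF(t₂) = a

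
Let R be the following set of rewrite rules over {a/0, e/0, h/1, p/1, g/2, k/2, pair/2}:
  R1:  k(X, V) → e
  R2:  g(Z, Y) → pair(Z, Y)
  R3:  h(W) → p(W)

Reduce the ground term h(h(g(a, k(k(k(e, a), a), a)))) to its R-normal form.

1. h(h(g(a, k(k(k(e, a), a), a))))  →  p(h(g(a, k(k(k(e, a), a), a))))   [R3 at ε]
2. p(h(g(a, k(k(k(e, a), a), a))))  →  p(p(g(a, k(k(k(e, a), a), a))))   [R3 at 1]
3. p(p(g(a, k(k(k(e, a), a), a))))  →  p(p(pair(a, k(k(k(e, a), a), a))))   [R2 at 1.1]
4. p(p(pair(a, k(k(k(e, a), a), a))))  →  p(p(pair(a, e)))   [R1 at 1.1.2]

p(p(pair(a, e)))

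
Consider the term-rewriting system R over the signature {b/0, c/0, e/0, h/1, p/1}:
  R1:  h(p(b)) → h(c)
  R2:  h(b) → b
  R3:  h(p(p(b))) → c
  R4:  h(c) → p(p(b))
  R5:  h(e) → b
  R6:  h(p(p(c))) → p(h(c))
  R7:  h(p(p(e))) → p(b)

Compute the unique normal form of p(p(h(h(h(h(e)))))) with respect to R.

1. p(p(h(h(h(h(e))))))  →  p(p(h(h(h(b)))))   [R5 at 1.1.1.1.1]
2. p(p(h(h(h(b)))))  →  p(p(h(h(b))))   [R2 at 1.1.1.1]
3. p(p(h(h(b))))  →  p(p(h(b)))   [R2 at 1.1.1]
4. p(p(h(b)))  →  p(p(b))   [R2 at 1.1]

p(p(b))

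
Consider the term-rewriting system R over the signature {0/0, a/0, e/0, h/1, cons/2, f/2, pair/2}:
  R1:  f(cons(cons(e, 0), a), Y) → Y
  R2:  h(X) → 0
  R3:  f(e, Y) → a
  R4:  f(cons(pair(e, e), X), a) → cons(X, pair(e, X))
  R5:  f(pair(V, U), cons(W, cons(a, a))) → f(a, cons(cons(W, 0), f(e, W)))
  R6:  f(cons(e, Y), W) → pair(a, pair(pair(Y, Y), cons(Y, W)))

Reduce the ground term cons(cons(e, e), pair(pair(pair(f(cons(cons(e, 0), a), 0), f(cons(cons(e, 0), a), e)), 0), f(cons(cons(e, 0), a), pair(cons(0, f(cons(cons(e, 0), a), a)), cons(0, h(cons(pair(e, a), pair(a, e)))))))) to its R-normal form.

cons(cons(e, e), pair(pair(pair(0, e), 0), pair(cons(0, a), cons(0, 0))))

1. cons(cons(e, e), pair(pair(pair(f(cons(cons(e, 0), a), 0), f(cons(cons(e, 0), a), e)), 0), f(cons(cons(e, 0), a), pair(cons(0, f(cons(cons(e, 0), a), a)), cons(0, h(cons(pair(e, a), pair(a, e))))))))  →  cons(cons(e, e), pair(pair(pair(0, f(cons(cons(e, 0), a), e)), 0), f(cons(cons(e, 0), a), pair(cons(0, f(cons(cons(e, 0), a), a)), cons(0, h(cons(pair(e, a), pair(a, e))))))))   [R1 at 2.1.1.1]
2. cons(cons(e, e), pair(pair(pair(0, f(cons(cons(e, 0), a), e)), 0), f(cons(cons(e, 0), a), pair(cons(0, f(cons(cons(e, 0), a), a)), cons(0, h(cons(pair(e, a), pair(a, e))))))))  →  cons(cons(e, e), pair(pair(pair(0, e), 0), f(cons(cons(e, 0), a), pair(cons(0, f(cons(cons(e, 0), a), a)), cons(0, h(cons(pair(e, a), pair(a, e))))))))   [R1 at 2.1.1.2]
3. cons(cons(e, e), pair(pair(pair(0, e), 0), f(cons(cons(e, 0), a), pair(cons(0, f(cons(cons(e, 0), a), a)), cons(0, h(cons(pair(e, a), pair(a, e))))))))  →  cons(cons(e, e), pair(pair(pair(0, e), 0), pair(cons(0, f(cons(cons(e, 0), a), a)), cons(0, h(cons(pair(e, a), pair(a, e)))))))   [R1 at 2.2]
4. cons(cons(e, e), pair(pair(pair(0, e), 0), pair(cons(0, f(cons(cons(e, 0), a), a)), cons(0, h(cons(pair(e, a), pair(a, e)))))))  →  cons(cons(e, e), pair(pair(pair(0, e), 0), pair(cons(0, a), cons(0, h(cons(pair(e, a), pair(a, e)))))))   [R1 at 2.2.1.2]
5. cons(cons(e, e), pair(pair(pair(0, e), 0), pair(cons(0, a), cons(0, h(cons(pair(e, a), pair(a, e)))))))  →  cons(cons(e, e), pair(pair(pair(0, e), 0), pair(cons(0, a), cons(0, 0))))   [R2 at 2.2.2.2]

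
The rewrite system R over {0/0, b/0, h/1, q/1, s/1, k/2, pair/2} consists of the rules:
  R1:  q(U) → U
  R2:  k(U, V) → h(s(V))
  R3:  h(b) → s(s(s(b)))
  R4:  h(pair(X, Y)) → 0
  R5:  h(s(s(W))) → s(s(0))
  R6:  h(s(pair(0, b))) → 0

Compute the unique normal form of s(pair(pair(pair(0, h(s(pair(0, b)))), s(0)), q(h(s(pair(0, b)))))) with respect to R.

1. s(pair(pair(pair(0, h(s(pair(0, b)))), s(0)), q(h(s(pair(0, b))))))  →  s(pair(pair(pair(0, 0), s(0)), q(h(s(pair(0, b))))))   [R6 at 1.1.1.2]
2. s(pair(pair(pair(0, 0), s(0)), q(h(s(pair(0, b))))))  →  s(pair(pair(pair(0, 0), s(0)), h(s(pair(0, b)))))   [R1 at 1.2]
3. s(pair(pair(pair(0, 0), s(0)), h(s(pair(0, b)))))  →  s(pair(pair(pair(0, 0), s(0)), 0))   [R6 at 1.2]

s(pair(pair(pair(0, 0), s(0)), 0))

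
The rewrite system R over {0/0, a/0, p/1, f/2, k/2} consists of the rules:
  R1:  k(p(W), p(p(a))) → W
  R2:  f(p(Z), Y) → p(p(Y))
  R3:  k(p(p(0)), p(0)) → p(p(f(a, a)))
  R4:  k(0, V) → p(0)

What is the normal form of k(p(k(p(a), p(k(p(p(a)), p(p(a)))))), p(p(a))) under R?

a

1. k(p(k(p(a), p(k(p(p(a)), p(p(a)))))), p(p(a)))  →  k(p(a), p(k(p(p(a)), p(p(a)))))   [R1 at ε]
2. k(p(a), p(k(p(p(a)), p(p(a)))))  →  k(p(a), p(p(a)))   [R1 at 2.1]
3. k(p(a), p(p(a)))  →  a   [R1 at ε]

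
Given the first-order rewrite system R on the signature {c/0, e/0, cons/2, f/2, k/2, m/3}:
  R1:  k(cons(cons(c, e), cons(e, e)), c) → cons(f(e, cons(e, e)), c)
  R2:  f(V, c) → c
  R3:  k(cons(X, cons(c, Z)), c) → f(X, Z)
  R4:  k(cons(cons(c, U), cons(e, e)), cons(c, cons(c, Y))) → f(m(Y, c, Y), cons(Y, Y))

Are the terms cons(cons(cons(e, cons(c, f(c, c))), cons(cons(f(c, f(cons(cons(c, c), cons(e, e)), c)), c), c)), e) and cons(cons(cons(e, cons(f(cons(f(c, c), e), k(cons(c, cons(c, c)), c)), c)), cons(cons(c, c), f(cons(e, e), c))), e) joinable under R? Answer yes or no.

yes — NF(t₁) = cons(cons(cons(e, cons(c, c)), cons(cons(c, c), c)), e), NF(t₂) = cons(cons(cons(e, cons(c, c)), cons(cons(c, c), c)), e)

Reduce t₁ = cons(cons(cons(e, cons(c, f(c, c))), cons(cons(f(c, f(cons(cons(c, c), cons(e, e)), c)), c), c)), e):
1. cons(cons(cons(e, cons(c, f(c, c))), cons(cons(f(c, f(cons(cons(c, c), cons(e, e)), c)), c), c)), e)  →  cons(cons(cons(e, cons(c, c)), cons(cons(f(c, f(cons(cons(c, c), cons(e, e)), c)), c), c)), e)   [R2 at 1.1.2.2]
2. cons(cons(cons(e, cons(c, c)), cons(cons(f(c, f(cons(cons(c, c), cons(e, e)), c)), c), c)), e)  →  cons(cons(cons(e, cons(c, c)), cons(cons(f(c, c), c), c)), e)   [R2 at 1.2.1.1.2]
3. cons(cons(cons(e, cons(c, c)), cons(cons(f(c, c), c), c)), e)  →  cons(cons(cons(e, cons(c, c)), cons(cons(c, c), c)), e)   [R2 at 1.2.1.1]

Reduce t₂ = cons(cons(cons(e, cons(f(cons(f(c, c), e), k(cons(c, cons(c, c)), c)), c)), cons(cons(c, c), f(cons(e, e), c))), e):
1. cons(cons(cons(e, cons(f(cons(f(c, c), e), k(cons(c, cons(c, c)), c)), c)), cons(cons(c, c), f(cons(e, e), c))), e)  →  cons(cons(cons(e, cons(f(cons(c, e), k(cons(c, cons(c, c)), c)), c)), cons(cons(c, c), f(cons(e, e), c))), e)   [R2 at 1.1.2.1.1.1]
2. cons(cons(cons(e, cons(f(cons(c, e), k(cons(c, cons(c, c)), c)), c)), cons(cons(c, c), f(cons(e, e), c))), e)  →  cons(cons(cons(e, cons(f(cons(c, e), f(c, c)), c)), cons(cons(c, c), f(cons(e, e), c))), e)   [R3 at 1.1.2.1.2]
3. cons(cons(cons(e, cons(f(cons(c, e), f(c, c)), c)), cons(cons(c, c), f(cons(e, e), c))), e)  →  cons(cons(cons(e, cons(f(cons(c, e), c), c)), cons(cons(c, c), f(cons(e, e), c))), e)   [R2 at 1.1.2.1.2]
4. cons(cons(cons(e, cons(f(cons(c, e), c), c)), cons(cons(c, c), f(cons(e, e), c))), e)  →  cons(cons(cons(e, cons(c, c)), cons(cons(c, c), f(cons(e, e), c))), e)   [R2 at 1.1.2.1]
5. cons(cons(cons(e, cons(c, c)), cons(cons(c, c), f(cons(e, e), c))), e)  →  cons(cons(cons(e, cons(c, c)), cons(cons(c, c), c)), e)   [R2 at 1.2.2]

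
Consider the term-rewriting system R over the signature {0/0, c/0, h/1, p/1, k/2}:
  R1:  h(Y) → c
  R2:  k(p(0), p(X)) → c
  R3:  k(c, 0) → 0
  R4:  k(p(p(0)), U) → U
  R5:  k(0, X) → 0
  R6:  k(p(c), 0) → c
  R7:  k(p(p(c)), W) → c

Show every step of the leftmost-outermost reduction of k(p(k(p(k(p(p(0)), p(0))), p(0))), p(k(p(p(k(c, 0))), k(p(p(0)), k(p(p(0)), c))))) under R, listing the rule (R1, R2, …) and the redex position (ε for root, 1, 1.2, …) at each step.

1. k(p(k(p(k(p(p(0)), p(0))), p(0))), p(k(p(p(k(c, 0))), k(p(p(0)), k(p(p(0)), c)))))  →  k(p(k(p(p(0)), p(0))), p(k(p(p(k(c, 0))), k(p(p(0)), k(p(p(0)), c)))))   [R4 at 1.1.1.1]
2. k(p(k(p(p(0)), p(0))), p(k(p(p(k(c, 0))), k(p(p(0)), k(p(p(0)), c)))))  →  k(p(p(0)), p(k(p(p(k(c, 0))), k(p(p(0)), k(p(p(0)), c)))))   [R4 at 1.1]
3. k(p(p(0)), p(k(p(p(k(c, 0))), k(p(p(0)), k(p(p(0)), c)))))  →  p(k(p(p(k(c, 0))), k(p(p(0)), k(p(p(0)), c))))   [R4 at ε]
4. p(k(p(p(k(c, 0))), k(p(p(0)), k(p(p(0)), c))))  →  p(k(p(p(0)), k(p(p(0)), k(p(p(0)), c))))   [R3 at 1.1.1.1]
5. p(k(p(p(0)), k(p(p(0)), k(p(p(0)), c))))  →  p(k(p(p(0)), k(p(p(0)), c)))   [R4 at 1]
6. p(k(p(p(0)), k(p(p(0)), c)))  →  p(k(p(p(0)), c))   [R4 at 1]
7. p(k(p(p(0)), c))  →  p(c)   [R4 at 1]

p(c)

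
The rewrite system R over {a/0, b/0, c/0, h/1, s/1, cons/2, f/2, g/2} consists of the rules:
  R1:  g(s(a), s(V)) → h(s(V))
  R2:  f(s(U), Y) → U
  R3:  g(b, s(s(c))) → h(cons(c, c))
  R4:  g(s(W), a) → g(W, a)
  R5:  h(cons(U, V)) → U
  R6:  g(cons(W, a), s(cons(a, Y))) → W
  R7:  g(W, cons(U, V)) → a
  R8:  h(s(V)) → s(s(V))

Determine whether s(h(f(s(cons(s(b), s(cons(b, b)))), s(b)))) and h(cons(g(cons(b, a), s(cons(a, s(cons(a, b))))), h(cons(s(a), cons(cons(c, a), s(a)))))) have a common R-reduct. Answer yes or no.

Reduce t₁ = s(h(f(s(cons(s(b), s(cons(b, b)))), s(b)))):
1. s(h(f(s(cons(s(b), s(cons(b, b)))), s(b))))  →  s(h(cons(s(b), s(cons(b, b)))))   [R2 at 1.1]
2. s(h(cons(s(b), s(cons(b, b)))))  →  s(s(b))   [R5 at 1]

Reduce t₂ = h(cons(g(cons(b, a), s(cons(a, s(cons(a, b))))), h(cons(s(a), cons(cons(c, a), s(a)))))):
1. h(cons(g(cons(b, a), s(cons(a, s(cons(a, b))))), h(cons(s(a), cons(cons(c, a), s(a))))))  →  g(cons(b, a), s(cons(a, s(cons(a, b)))))   [R5 at ε]
2. g(cons(b, a), s(cons(a, s(cons(a, b)))))  →  b   [R6 at ε]

no — NF(t₁) = s(s(b)), NF(t₂) = b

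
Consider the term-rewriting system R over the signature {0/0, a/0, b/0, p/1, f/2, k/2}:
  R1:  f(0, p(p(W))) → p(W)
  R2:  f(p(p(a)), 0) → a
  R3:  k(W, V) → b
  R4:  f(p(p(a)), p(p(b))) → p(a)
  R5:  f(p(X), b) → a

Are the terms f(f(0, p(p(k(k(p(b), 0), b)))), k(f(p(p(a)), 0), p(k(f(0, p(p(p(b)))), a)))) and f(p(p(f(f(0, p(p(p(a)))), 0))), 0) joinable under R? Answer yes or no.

yes — NF(t₁) = a, NF(t₂) = a

Reduce t₁ = f(f(0, p(p(k(k(p(b), 0), b)))), k(f(p(p(a)), 0), p(k(f(0, p(p(p(b)))), a)))):
1. f(f(0, p(p(k(k(p(b), 0), b)))), k(f(p(p(a)), 0), p(k(f(0, p(p(p(b)))), a))))  →  f(p(k(k(p(b), 0), b)), k(f(p(p(a)), 0), p(k(f(0, p(p(p(b)))), a))))   [R1 at 1]
2. f(p(k(k(p(b), 0), b)), k(f(p(p(a)), 0), p(k(f(0, p(p(p(b)))), a))))  →  f(p(b), k(f(p(p(a)), 0), p(k(f(0, p(p(p(b)))), a))))   [R3 at 1.1]
3. f(p(b), k(f(p(p(a)), 0), p(k(f(0, p(p(p(b)))), a))))  →  f(p(b), b)   [R3 at 2]
4. f(p(b), b)  →  a   [R5 at ε]

Reduce t₂ = f(p(p(f(f(0, p(p(p(a)))), 0))), 0):
1. f(p(p(f(f(0, p(p(p(a)))), 0))), 0)  →  f(p(p(f(p(p(a)), 0))), 0)   [R1 at 1.1.1.1]
2. f(p(p(f(p(p(a)), 0))), 0)  →  f(p(p(a)), 0)   [R2 at 1.1.1]
3. f(p(p(a)), 0)  →  a   [R2 at ε]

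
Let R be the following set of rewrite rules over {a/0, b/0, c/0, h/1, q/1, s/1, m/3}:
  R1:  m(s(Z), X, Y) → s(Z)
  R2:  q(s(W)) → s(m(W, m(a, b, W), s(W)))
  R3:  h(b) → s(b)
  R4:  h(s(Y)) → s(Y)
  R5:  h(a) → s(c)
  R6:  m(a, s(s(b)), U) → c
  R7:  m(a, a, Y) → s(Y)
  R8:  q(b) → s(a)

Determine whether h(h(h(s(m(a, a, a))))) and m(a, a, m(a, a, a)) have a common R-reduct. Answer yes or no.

yes — NF(t₁) = s(s(a)), NF(t₂) = s(s(a))

Reduce t₁ = h(h(h(s(m(a, a, a))))):
1. h(h(h(s(m(a, a, a)))))  →  h(h(s(m(a, a, a))))   [R4 at 1.1]
2. h(h(s(m(a, a, a))))  →  h(s(m(a, a, a)))   [R4 at 1]
3. h(s(m(a, a, a)))  →  s(m(a, a, a))   [R4 at ε]
4. s(m(a, a, a))  →  s(s(a))   [R7 at 1]

Reduce t₂ = m(a, a, m(a, a, a)):
1. m(a, a, m(a, a, a))  →  s(m(a, a, a))   [R7 at ε]
2. s(m(a, a, a))  →  s(s(a))   [R7 at 1]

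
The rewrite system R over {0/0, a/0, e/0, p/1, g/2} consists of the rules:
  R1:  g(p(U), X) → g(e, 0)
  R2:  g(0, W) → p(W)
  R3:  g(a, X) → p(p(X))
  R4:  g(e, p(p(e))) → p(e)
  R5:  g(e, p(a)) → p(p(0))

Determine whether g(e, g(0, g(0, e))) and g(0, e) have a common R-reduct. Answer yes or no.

yes — NF(t₁) = p(e), NF(t₂) = p(e)

Reduce t₁ = g(e, g(0, g(0, e))):
1. g(e, g(0, g(0, e)))  →  g(e, p(g(0, e)))   [R2 at 2]
2. g(e, p(g(0, e)))  →  g(e, p(p(e)))   [R2 at 2.1]
3. g(e, p(p(e)))  →  p(e)   [R4 at ε]

Reduce t₂ = g(0, e):
1. g(0, e)  →  p(e)   [R2 at ε]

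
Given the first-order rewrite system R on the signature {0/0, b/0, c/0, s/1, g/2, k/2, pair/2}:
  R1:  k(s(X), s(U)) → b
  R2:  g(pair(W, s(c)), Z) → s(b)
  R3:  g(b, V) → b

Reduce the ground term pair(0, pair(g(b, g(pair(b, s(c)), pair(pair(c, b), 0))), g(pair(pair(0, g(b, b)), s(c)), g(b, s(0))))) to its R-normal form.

pair(0, pair(b, s(b)))

1. pair(0, pair(g(b, g(pair(b, s(c)), pair(pair(c, b), 0))), g(pair(pair(0, g(b, b)), s(c)), g(b, s(0)))))  →  pair(0, pair(b, g(pair(pair(0, g(b, b)), s(c)), g(b, s(0)))))   [R3 at 2.1]
2. pair(0, pair(b, g(pair(pair(0, g(b, b)), s(c)), g(b, s(0)))))  →  pair(0, pair(b, s(b)))   [R2 at 2.2]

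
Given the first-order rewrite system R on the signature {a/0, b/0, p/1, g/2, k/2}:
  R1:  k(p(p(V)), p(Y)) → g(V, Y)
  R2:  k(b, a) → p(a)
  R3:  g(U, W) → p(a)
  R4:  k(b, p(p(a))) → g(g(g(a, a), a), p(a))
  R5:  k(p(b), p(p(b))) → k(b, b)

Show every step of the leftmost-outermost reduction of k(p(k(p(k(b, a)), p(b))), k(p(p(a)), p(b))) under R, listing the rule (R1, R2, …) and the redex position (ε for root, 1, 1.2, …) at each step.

1. k(p(k(p(k(b, a)), p(b))), k(p(p(a)), p(b)))  →  k(p(k(p(p(a)), p(b))), k(p(p(a)), p(b)))   [R2 at 1.1.1.1]
2. k(p(k(p(p(a)), p(b))), k(p(p(a)), p(b)))  →  k(p(g(a, b)), k(p(p(a)), p(b)))   [R1 at 1.1]
3. k(p(g(a, b)), k(p(p(a)), p(b)))  →  k(p(p(a)), k(p(p(a)), p(b)))   [R3 at 1.1]
4. k(p(p(a)), k(p(p(a)), p(b)))  →  k(p(p(a)), g(a, b))   [R1 at 2]
5. k(p(p(a)), g(a, b))  →  k(p(p(a)), p(a))   [R3 at 2]
6. k(p(p(a)), p(a))  →  g(a, a)   [R1 at ε]
7. g(a, a)  →  p(a)   [R3 at ε]

p(a)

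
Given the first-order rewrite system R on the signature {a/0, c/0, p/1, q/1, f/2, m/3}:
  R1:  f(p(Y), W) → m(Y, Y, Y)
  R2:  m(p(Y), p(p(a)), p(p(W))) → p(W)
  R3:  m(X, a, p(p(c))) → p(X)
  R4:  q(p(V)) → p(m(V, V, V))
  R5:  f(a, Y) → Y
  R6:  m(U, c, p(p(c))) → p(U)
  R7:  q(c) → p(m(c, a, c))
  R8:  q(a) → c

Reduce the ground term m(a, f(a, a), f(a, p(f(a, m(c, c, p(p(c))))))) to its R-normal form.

1. m(a, f(a, a), f(a, p(f(a, m(c, c, p(p(c)))))))  →  m(a, a, f(a, p(f(a, m(c, c, p(p(c)))))))   [R5 at 2]
2. m(a, a, f(a, p(f(a, m(c, c, p(p(c)))))))  →  m(a, a, p(f(a, m(c, c, p(p(c))))))   [R5 at 3]
3. m(a, a, p(f(a, m(c, c, p(p(c))))))  →  m(a, a, p(m(c, c, p(p(c)))))   [R5 at 3.1]
4. m(a, a, p(m(c, c, p(p(c)))))  →  m(a, a, p(p(c)))   [R6 at 3.1]
5. m(a, a, p(p(c)))  →  p(a)   [R3 at ε]

p(a)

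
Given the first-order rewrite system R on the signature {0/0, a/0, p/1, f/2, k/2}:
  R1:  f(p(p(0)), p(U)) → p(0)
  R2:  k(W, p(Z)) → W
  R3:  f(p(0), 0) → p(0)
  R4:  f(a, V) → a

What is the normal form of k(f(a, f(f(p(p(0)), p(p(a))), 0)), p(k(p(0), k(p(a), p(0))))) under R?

a

1. k(f(a, f(f(p(p(0)), p(p(a))), 0)), p(k(p(0), k(p(a), p(0)))))  →  f(a, f(f(p(p(0)), p(p(a))), 0))   [R2 at ε]
2. f(a, f(f(p(p(0)), p(p(a))), 0))  →  a   [R4 at ε]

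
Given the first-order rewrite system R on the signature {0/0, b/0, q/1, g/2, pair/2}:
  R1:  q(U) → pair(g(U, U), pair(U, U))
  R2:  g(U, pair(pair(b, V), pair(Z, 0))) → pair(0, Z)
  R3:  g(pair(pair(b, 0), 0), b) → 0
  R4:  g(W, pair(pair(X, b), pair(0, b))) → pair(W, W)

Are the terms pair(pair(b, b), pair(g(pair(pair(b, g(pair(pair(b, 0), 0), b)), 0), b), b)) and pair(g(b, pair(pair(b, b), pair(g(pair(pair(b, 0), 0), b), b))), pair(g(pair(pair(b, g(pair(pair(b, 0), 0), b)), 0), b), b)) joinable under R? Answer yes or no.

Reduce t₁ = pair(pair(b, b), pair(g(pair(pair(b, g(pair(pair(b, 0), 0), b)), 0), b), b)):
1. pair(pair(b, b), pair(g(pair(pair(b, g(pair(pair(b, 0), 0), b)), 0), b), b))  →  pair(pair(b, b), pair(g(pair(pair(b, 0), 0), b), b))   [R3 at 2.1.1.1.2]
2. pair(pair(b, b), pair(g(pair(pair(b, 0), 0), b), b))  →  pair(pair(b, b), pair(0, b))   [R3 at 2.1]

Reduce t₂ = pair(g(b, pair(pair(b, b), pair(g(pair(pair(b, 0), 0), b), b))), pair(g(pair(pair(b, g(pair(pair(b, 0), 0), b)), 0), b), b)):
1. pair(g(b, pair(pair(b, b), pair(g(pair(pair(b, 0), 0), b), b))), pair(g(pair(pair(b, g(pair(pair(b, 0), 0), b)), 0), b), b))  →  pair(g(b, pair(pair(b, b), pair(0, b))), pair(g(pair(pair(b, g(pair(pair(b, 0), 0), b)), 0), b), b))   [R3 at 1.2.2.1]
2. pair(g(b, pair(pair(b, b), pair(0, b))), pair(g(pair(pair(b, g(pair(pair(b, 0), 0), b)), 0), b), b))  →  pair(pair(b, b), pair(g(pair(pair(b, g(pair(pair(b, 0), 0), b)), 0), b), b))   [R4 at 1]
3. pair(pair(b, b), pair(g(pair(pair(b, g(pair(pair(b, 0), 0), b)), 0), b), b))  →  pair(pair(b, b), pair(g(pair(pair(b, 0), 0), b), b))   [R3 at 2.1.1.1.2]
4. pair(pair(b, b), pair(g(pair(pair(b, 0), 0), b), b))  →  pair(pair(b, b), pair(0, b))   [R3 at 2.1]

yes — NF(t₁) = pair(pair(b, b), pair(0, b)), NF(t₂) = pair(pair(b, b), pair(0, b))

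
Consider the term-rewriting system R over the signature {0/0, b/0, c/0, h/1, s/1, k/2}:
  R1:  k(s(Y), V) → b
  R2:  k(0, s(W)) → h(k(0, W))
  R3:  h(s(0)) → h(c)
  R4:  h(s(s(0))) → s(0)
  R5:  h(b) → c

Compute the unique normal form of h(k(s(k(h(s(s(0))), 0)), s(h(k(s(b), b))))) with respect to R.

1. h(k(s(k(h(s(s(0))), 0)), s(h(k(s(b), b)))))  →  h(b)   [R1 at 1]
2. h(b)  →  c   [R5 at ε]

c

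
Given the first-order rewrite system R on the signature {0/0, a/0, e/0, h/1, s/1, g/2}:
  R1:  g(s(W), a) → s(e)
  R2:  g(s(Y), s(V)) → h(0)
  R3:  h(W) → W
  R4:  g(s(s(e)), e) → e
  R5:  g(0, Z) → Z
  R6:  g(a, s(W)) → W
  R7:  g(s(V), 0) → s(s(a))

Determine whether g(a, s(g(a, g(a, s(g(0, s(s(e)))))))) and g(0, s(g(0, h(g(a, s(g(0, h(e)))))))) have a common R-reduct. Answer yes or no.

yes — NF(t₁) = s(e), NF(t₂) = s(e)

Reduce t₁ = g(a, s(g(a, g(a, s(g(0, s(s(e)))))))):
1. g(a, s(g(a, g(a, s(g(0, s(s(e))))))))  →  g(a, g(a, s(g(0, s(s(e))))))   [R6 at ε]
2. g(a, g(a, s(g(0, s(s(e))))))  →  g(a, g(0, s(s(e))))   [R6 at 2]
3. g(a, g(0, s(s(e))))  →  g(a, s(s(e)))   [R5 at 2]
4. g(a, s(s(e)))  →  s(e)   [R6 at ε]

Reduce t₂ = g(0, s(g(0, h(g(a, s(g(0, h(e)))))))):
1. g(0, s(g(0, h(g(a, s(g(0, h(e))))))))  →  s(g(0, h(g(a, s(g(0, h(e)))))))   [R5 at ε]
2. s(g(0, h(g(a, s(g(0, h(e)))))))  →  s(h(g(a, s(g(0, h(e))))))   [R5 at 1]
3. s(h(g(a, s(g(0, h(e))))))  →  s(g(a, s(g(0, h(e)))))   [R3 at 1]
4. s(g(a, s(g(0, h(e)))))  →  s(g(0, h(e)))   [R6 at 1]
5. s(g(0, h(e)))  →  s(h(e))   [R5 at 1]
6. s(h(e))  →  s(e)   [R3 at 1]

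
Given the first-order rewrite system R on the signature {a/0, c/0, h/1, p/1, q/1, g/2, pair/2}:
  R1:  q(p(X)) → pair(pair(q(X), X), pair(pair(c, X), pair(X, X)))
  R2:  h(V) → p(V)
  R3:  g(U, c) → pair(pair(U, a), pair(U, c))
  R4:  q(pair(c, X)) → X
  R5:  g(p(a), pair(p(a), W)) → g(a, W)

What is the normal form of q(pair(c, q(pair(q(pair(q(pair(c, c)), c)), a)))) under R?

1. q(pair(c, q(pair(q(pair(q(pair(c, c)), c)), a))))  →  q(pair(q(pair(q(pair(c, c)), c)), a))   [R4 at ε]
2. q(pair(q(pair(q(pair(c, c)), c)), a))  →  q(pair(q(pair(c, c)), a))   [R4 at 1.1.1.1]
3. q(pair(q(pair(c, c)), a))  →  q(pair(c, a))   [R4 at 1.1]
4. q(pair(c, a))  →  a   [R4 at ε]

a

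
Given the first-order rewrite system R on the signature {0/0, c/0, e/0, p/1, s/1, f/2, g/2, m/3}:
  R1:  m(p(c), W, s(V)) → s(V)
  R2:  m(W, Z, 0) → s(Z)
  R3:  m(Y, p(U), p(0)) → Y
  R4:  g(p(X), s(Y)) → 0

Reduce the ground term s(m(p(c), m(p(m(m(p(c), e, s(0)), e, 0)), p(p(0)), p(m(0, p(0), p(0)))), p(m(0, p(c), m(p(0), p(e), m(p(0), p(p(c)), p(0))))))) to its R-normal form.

s(p(c))

1. s(m(p(c), m(p(m(m(p(c), e, s(0)), e, 0)), p(p(0)), p(m(0, p(0), p(0)))), p(m(0, p(c), m(p(0), p(e), m(p(0), p(p(c)), p(0)))))))  →  s(m(p(c), m(p(s(e)), p(p(0)), p(m(0, p(0), p(0)))), p(m(0, p(c), m(p(0), p(e), m(p(0), p(p(c)), p(0)))))))   [R2 at 1.2.1.1]
2. s(m(p(c), m(p(s(e)), p(p(0)), p(m(0, p(0), p(0)))), p(m(0, p(c), m(p(0), p(e), m(p(0), p(p(c)), p(0)))))))  →  s(m(p(c), m(p(s(e)), p(p(0)), p(0)), p(m(0, p(c), m(p(0), p(e), m(p(0), p(p(c)), p(0)))))))   [R3 at 1.2.3.1]
3. s(m(p(c), m(p(s(e)), p(p(0)), p(0)), p(m(0, p(c), m(p(0), p(e), m(p(0), p(p(c)), p(0)))))))  →  s(m(p(c), p(s(e)), p(m(0, p(c), m(p(0), p(e), m(p(0), p(p(c)), p(0)))))))   [R3 at 1.2]
4. s(m(p(c), p(s(e)), p(m(0, p(c), m(p(0), p(e), m(p(0), p(p(c)), p(0)))))))  →  s(m(p(c), p(s(e)), p(m(0, p(c), m(p(0), p(e), p(0))))))   [R3 at 1.3.1.3.3]
5. s(m(p(c), p(s(e)), p(m(0, p(c), m(p(0), p(e), p(0))))))  →  s(m(p(c), p(s(e)), p(m(0, p(c), p(0)))))   [R3 at 1.3.1.3]
6. s(m(p(c), p(s(e)), p(m(0, p(c), p(0)))))  →  s(m(p(c), p(s(e)), p(0)))   [R3 at 1.3.1]
7. s(m(p(c), p(s(e)), p(0)))  →  s(p(c))   [R3 at 1]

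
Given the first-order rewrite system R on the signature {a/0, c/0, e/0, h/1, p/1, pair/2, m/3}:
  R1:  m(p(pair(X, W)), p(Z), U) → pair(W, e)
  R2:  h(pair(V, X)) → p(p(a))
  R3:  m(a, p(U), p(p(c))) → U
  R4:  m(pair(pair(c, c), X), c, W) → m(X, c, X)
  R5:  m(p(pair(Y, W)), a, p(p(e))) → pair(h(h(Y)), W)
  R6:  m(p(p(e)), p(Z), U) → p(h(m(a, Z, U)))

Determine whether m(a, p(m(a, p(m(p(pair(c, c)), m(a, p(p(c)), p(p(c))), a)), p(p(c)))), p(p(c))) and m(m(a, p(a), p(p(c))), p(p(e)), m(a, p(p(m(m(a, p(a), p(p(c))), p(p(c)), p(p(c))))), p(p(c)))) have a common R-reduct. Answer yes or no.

no — NF(t₁) = pair(c, e), NF(t₂) = p(e)

Reduce t₁ = m(a, p(m(a, p(m(p(pair(c, c)), m(a, p(p(c)), p(p(c))), a)), p(p(c)))), p(p(c))):
1. m(a, p(m(a, p(m(p(pair(c, c)), m(a, p(p(c)), p(p(c))), a)), p(p(c)))), p(p(c)))  →  m(a, p(m(p(pair(c, c)), m(a, p(p(c)), p(p(c))), a)), p(p(c)))   [R3 at ε]
2. m(a, p(m(p(pair(c, c)), m(a, p(p(c)), p(p(c))), a)), p(p(c)))  →  m(p(pair(c, c)), m(a, p(p(c)), p(p(c))), a)   [R3 at ε]
3. m(p(pair(c, c)), m(a, p(p(c)), p(p(c))), a)  →  m(p(pair(c, c)), p(c), a)   [R3 at 2]
4. m(p(pair(c, c)), p(c), a)  →  pair(c, e)   [R1 at ε]

Reduce t₂ = m(m(a, p(a), p(p(c))), p(p(e)), m(a, p(p(m(m(a, p(a), p(p(c))), p(p(c)), p(p(c))))), p(p(c)))):
1. m(m(a, p(a), p(p(c))), p(p(e)), m(a, p(p(m(m(a, p(a), p(p(c))), p(p(c)), p(p(c))))), p(p(c))))  →  m(a, p(p(e)), m(a, p(p(m(m(a, p(a), p(p(c))), p(p(c)), p(p(c))))), p(p(c))))   [R3 at 1]
2. m(a, p(p(e)), m(a, p(p(m(m(a, p(a), p(p(c))), p(p(c)), p(p(c))))), p(p(c))))  →  m(a, p(p(e)), p(m(m(a, p(a), p(p(c))), p(p(c)), p(p(c)))))   [R3 at 3]
3. m(a, p(p(e)), p(m(m(a, p(a), p(p(c))), p(p(c)), p(p(c)))))  →  m(a, p(p(e)), p(m(a, p(p(c)), p(p(c)))))   [R3 at 3.1.1]
4. m(a, p(p(e)), p(m(a, p(p(c)), p(p(c)))))  →  m(a, p(p(e)), p(p(c)))   [R3 at 3.1]
5. m(a, p(p(e)), p(p(c)))  →  p(e)   [R3 at ε]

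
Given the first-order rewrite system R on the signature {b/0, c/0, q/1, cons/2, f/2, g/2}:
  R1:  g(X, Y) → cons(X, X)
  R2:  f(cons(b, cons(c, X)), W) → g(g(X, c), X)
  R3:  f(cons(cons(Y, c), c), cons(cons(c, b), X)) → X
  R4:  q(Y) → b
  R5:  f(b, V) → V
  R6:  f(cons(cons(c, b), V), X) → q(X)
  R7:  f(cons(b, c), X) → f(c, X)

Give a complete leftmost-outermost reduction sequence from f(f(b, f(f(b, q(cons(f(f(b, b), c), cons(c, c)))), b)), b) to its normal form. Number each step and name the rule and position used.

b

1. f(f(b, f(f(b, q(cons(f(f(b, b), c), cons(c, c)))), b)), b)  →  f(f(f(b, q(cons(f(f(b, b), c), cons(c, c)))), b), b)   [R5 at 1]
2. f(f(f(b, q(cons(f(f(b, b), c), cons(c, c)))), b), b)  →  f(f(q(cons(f(f(b, b), c), cons(c, c))), b), b)   [R5 at 1.1]
3. f(f(q(cons(f(f(b, b), c), cons(c, c))), b), b)  →  f(f(b, b), b)   [R4 at 1.1]
4. f(f(b, b), b)  →  f(b, b)   [R5 at 1]
5. f(b, b)  →  b   [R5 at ε]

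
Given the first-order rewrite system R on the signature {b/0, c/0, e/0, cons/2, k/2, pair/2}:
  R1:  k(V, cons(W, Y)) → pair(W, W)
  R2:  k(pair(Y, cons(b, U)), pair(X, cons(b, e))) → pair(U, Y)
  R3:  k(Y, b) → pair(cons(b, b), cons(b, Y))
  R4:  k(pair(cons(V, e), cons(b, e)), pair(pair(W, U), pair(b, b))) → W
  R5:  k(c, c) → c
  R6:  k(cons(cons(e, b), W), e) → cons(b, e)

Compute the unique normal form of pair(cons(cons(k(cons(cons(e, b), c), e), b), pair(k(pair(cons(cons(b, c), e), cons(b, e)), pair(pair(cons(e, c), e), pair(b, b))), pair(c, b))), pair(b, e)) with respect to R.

pair(cons(cons(cons(b, e), b), pair(cons(e, c), pair(c, b))), pair(b, e))

1. pair(cons(cons(k(cons(cons(e, b), c), e), b), pair(k(pair(cons(cons(b, c), e), cons(b, e)), pair(pair(cons(e, c), e), pair(b, b))), pair(c, b))), pair(b, e))  →  pair(cons(cons(cons(b, e), b), pair(k(pair(cons(cons(b, c), e), cons(b, e)), pair(pair(cons(e, c), e), pair(b, b))), pair(c, b))), pair(b, e))   [R6 at 1.1.1]
2. pair(cons(cons(cons(b, e), b), pair(k(pair(cons(cons(b, c), e), cons(b, e)), pair(pair(cons(e, c), e), pair(b, b))), pair(c, b))), pair(b, e))  →  pair(cons(cons(cons(b, e), b), pair(cons(e, c), pair(c, b))), pair(b, e))   [R4 at 1.2.1]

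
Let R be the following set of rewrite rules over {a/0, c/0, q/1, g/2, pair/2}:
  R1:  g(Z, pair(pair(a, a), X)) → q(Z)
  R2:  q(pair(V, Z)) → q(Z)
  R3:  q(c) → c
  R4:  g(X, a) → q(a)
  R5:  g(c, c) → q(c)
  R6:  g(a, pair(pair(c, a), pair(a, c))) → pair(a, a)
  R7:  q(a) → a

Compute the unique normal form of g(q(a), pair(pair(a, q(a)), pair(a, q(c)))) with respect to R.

a

1. g(q(a), pair(pair(a, q(a)), pair(a, q(c))))  →  g(a, pair(pair(a, q(a)), pair(a, q(c))))   [R7 at 1]
2. g(a, pair(pair(a, q(a)), pair(a, q(c))))  →  g(a, pair(pair(a, a), pair(a, q(c))))   [R7 at 2.1.2]
3. g(a, pair(pair(a, a), pair(a, q(c))))  →  q(a)   [R1 at ε]
4. q(a)  →  a   [R7 at ε]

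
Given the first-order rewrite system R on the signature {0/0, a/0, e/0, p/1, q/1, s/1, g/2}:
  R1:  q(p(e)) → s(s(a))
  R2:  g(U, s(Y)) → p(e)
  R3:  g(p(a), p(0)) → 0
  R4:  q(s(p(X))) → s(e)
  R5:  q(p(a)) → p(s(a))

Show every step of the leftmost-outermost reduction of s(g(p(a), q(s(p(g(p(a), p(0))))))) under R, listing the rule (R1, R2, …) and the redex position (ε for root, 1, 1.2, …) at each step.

1. s(g(p(a), q(s(p(g(p(a), p(0)))))))  →  s(g(p(a), s(e)))   [R4 at 1.2]
2. s(g(p(a), s(e)))  →  s(p(e))   [R2 at 1]

s(p(e))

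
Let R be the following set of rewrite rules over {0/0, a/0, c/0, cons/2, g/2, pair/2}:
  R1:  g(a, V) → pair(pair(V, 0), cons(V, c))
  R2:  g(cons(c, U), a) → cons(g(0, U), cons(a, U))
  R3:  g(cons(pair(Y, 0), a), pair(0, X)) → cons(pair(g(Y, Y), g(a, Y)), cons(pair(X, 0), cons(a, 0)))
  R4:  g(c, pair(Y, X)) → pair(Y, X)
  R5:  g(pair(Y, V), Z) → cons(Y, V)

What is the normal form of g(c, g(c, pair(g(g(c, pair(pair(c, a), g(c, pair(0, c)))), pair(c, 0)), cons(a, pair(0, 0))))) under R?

pair(cons(pair(c, a), pair(0, c)), cons(a, pair(0, 0)))

1. g(c, g(c, pair(g(g(c, pair(pair(c, a), g(c, pair(0, c)))), pair(c, 0)), cons(a, pair(0, 0)))))  →  g(c, pair(g(g(c, pair(pair(c, a), g(c, pair(0, c)))), pair(c, 0)), cons(a, pair(0, 0))))   [R4 at 2]
2. g(c, pair(g(g(c, pair(pair(c, a), g(c, pair(0, c)))), pair(c, 0)), cons(a, pair(0, 0))))  →  pair(g(g(c, pair(pair(c, a), g(c, pair(0, c)))), pair(c, 0)), cons(a, pair(0, 0)))   [R4 at ε]
3. pair(g(g(c, pair(pair(c, a), g(c, pair(0, c)))), pair(c, 0)), cons(a, pair(0, 0)))  →  pair(g(pair(pair(c, a), g(c, pair(0, c))), pair(c, 0)), cons(a, pair(0, 0)))   [R4 at 1.1]
4. pair(g(pair(pair(c, a), g(c, pair(0, c))), pair(c, 0)), cons(a, pair(0, 0)))  →  pair(cons(pair(c, a), g(c, pair(0, c))), cons(a, pair(0, 0)))   [R5 at 1]
5. pair(cons(pair(c, a), g(c, pair(0, c))), cons(a, pair(0, 0)))  →  pair(cons(pair(c, a), pair(0, c)), cons(a, pair(0, 0)))   [R4 at 1.2]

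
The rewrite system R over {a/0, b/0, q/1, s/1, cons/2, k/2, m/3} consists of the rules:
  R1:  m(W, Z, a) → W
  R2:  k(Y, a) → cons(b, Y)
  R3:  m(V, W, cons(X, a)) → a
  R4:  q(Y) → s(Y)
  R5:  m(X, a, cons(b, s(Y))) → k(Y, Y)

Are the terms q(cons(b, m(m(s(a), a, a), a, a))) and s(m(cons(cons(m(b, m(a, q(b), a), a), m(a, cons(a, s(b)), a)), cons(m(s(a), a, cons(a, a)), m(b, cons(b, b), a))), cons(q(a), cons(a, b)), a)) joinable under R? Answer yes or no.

Reduce t₁ = q(cons(b, m(m(s(a), a, a), a, a))):
1. q(cons(b, m(m(s(a), a, a), a, a)))  →  s(cons(b, m(m(s(a), a, a), a, a)))   [R4 at ε]
2. s(cons(b, m(m(s(a), a, a), a, a)))  →  s(cons(b, m(s(a), a, a)))   [R1 at 1.2]
3. s(cons(b, m(s(a), a, a)))  →  s(cons(b, s(a)))   [R1 at 1.2]

Reduce t₂ = s(m(cons(cons(m(b, m(a, q(b), a), a), m(a, cons(a, s(b)), a)), cons(m(s(a), a, cons(a, a)), m(b, cons(b, b), a))), cons(q(a), cons(a, b)), a)):
1. s(m(cons(cons(m(b, m(a, q(b), a), a), m(a, cons(a, s(b)), a)), cons(m(s(a), a, cons(a, a)), m(b, cons(b, b), a))), cons(q(a), cons(a, b)), a))  →  s(cons(cons(m(b, m(a, q(b), a), a), m(a, cons(a, s(b)), a)), cons(m(s(a), a, cons(a, a)), m(b, cons(b, b), a))))   [R1 at 1]
2. s(cons(cons(m(b, m(a, q(b), a), a), m(a, cons(a, s(b)), a)), cons(m(s(a), a, cons(a, a)), m(b, cons(b, b), a))))  →  s(cons(cons(b, m(a, cons(a, s(b)), a)), cons(m(s(a), a, cons(a, a)), m(b, cons(b, b), a))))   [R1 at 1.1.1]
3. s(cons(cons(b, m(a, cons(a, s(b)), a)), cons(m(s(a), a, cons(a, a)), m(b, cons(b, b), a))))  →  s(cons(cons(b, a), cons(m(s(a), a, cons(a, a)), m(b, cons(b, b), a))))   [R1 at 1.1.2]
4. s(cons(cons(b, a), cons(m(s(a), a, cons(a, a)), m(b, cons(b, b), a))))  →  s(cons(cons(b, a), cons(a, m(b, cons(b, b), a))))   [R3 at 1.2.1]
5. s(cons(cons(b, a), cons(a, m(b, cons(b, b), a))))  →  s(cons(cons(b, a), cons(a, b)))   [R1 at 1.2.2]

no — NF(t₁) = s(cons(b, s(a))), NF(t₂) = s(cons(cons(b, a), cons(a, b)))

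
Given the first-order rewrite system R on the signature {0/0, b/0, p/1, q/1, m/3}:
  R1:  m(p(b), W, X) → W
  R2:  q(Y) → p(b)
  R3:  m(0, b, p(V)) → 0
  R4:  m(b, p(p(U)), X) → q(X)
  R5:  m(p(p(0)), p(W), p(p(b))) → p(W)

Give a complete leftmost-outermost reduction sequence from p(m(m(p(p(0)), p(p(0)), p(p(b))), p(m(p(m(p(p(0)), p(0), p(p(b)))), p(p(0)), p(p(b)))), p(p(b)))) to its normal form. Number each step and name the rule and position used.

p(p(p(p(0))))

1. p(m(m(p(p(0)), p(p(0)), p(p(b))), p(m(p(m(p(p(0)), p(0), p(p(b)))), p(p(0)), p(p(b)))), p(p(b))))  →  p(m(p(p(0)), p(m(p(m(p(p(0)), p(0), p(p(b)))), p(p(0)), p(p(b)))), p(p(b))))   [R5 at 1.1]
2. p(m(p(p(0)), p(m(p(m(p(p(0)), p(0), p(p(b)))), p(p(0)), p(p(b)))), p(p(b))))  →  p(p(m(p(m(p(p(0)), p(0), p(p(b)))), p(p(0)), p(p(b)))))   [R5 at 1]
3. p(p(m(p(m(p(p(0)), p(0), p(p(b)))), p(p(0)), p(p(b)))))  →  p(p(m(p(p(0)), p(p(0)), p(p(b)))))   [R5 at 1.1.1.1]
4. p(p(m(p(p(0)), p(p(0)), p(p(b)))))  →  p(p(p(p(0))))   [R5 at 1.1]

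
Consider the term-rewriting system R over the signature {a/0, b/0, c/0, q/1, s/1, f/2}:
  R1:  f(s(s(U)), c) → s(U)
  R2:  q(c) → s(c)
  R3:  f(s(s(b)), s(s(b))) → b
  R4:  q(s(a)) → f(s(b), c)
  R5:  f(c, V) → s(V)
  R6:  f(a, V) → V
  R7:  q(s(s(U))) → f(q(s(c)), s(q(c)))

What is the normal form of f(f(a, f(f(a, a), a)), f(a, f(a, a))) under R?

1. f(f(a, f(f(a, a), a)), f(a, f(a, a)))  →  f(f(f(a, a), a), f(a, f(a, a)))   [R6 at 1]
2. f(f(f(a, a), a), f(a, f(a, a)))  →  f(f(a, a), f(a, f(a, a)))   [R6 at 1.1]
3. f(f(a, a), f(a, f(a, a)))  →  f(a, f(a, f(a, a)))   [R6 at 1]
4. f(a, f(a, f(a, a)))  →  f(a, f(a, a))   [R6 at ε]
5. f(a, f(a, a))  →  f(a, a)   [R6 at ε]
6. f(a, a)  →  a   [R6 at ε]

a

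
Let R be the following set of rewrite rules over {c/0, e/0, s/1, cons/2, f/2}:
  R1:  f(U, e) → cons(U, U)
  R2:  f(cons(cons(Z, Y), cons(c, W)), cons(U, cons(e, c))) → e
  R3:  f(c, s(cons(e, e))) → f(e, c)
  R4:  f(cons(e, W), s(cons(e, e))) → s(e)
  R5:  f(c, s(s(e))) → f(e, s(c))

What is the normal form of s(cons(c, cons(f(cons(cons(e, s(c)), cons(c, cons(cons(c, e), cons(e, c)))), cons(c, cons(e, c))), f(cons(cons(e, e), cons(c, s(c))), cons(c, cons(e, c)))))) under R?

s(cons(c, cons(e, e)))

1. s(cons(c, cons(f(cons(cons(e, s(c)), cons(c, cons(cons(c, e), cons(e, c)))), cons(c, cons(e, c))), f(cons(cons(e, e), cons(c, s(c))), cons(c, cons(e, c))))))  →  s(cons(c, cons(e, f(cons(cons(e, e), cons(c, s(c))), cons(c, cons(e, c))))))   [R2 at 1.2.1]
2. s(cons(c, cons(e, f(cons(cons(e, e), cons(c, s(c))), cons(c, cons(e, c))))))  →  s(cons(c, cons(e, e)))   [R2 at 1.2.2]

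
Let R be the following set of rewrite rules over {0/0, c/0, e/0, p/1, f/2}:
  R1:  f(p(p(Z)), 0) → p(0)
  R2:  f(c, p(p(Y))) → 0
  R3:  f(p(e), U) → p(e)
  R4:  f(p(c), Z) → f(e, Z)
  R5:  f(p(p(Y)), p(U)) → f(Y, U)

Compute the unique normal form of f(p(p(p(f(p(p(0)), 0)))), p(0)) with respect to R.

p(0)

1. f(p(p(p(f(p(p(0)), 0)))), p(0))  →  f(p(f(p(p(0)), 0)), 0)   [R5 at ε]
2. f(p(f(p(p(0)), 0)), 0)  →  f(p(p(0)), 0)   [R1 at 1.1]
3. f(p(p(0)), 0)  →  p(0)   [R1 at ε]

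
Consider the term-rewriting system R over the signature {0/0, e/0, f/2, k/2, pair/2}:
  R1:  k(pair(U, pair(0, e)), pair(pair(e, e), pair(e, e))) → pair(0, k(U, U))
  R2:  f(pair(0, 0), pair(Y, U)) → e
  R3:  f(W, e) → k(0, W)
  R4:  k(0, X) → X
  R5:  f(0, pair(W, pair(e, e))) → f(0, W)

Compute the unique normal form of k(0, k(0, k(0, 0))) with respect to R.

1. k(0, k(0, k(0, 0)))  →  k(0, k(0, 0))   [R4 at ε]
2. k(0, k(0, 0))  →  k(0, 0)   [R4 at ε]
3. k(0, 0)  →  0   [R4 at ε]

0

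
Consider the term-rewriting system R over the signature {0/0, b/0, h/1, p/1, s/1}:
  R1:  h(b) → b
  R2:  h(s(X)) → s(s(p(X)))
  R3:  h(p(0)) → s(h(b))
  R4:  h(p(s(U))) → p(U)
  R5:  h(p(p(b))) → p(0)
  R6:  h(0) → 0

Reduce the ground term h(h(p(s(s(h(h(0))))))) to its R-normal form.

p(0)

1. h(h(p(s(s(h(h(0)))))))  →  h(p(s(h(h(0)))))   [R4 at 1]
2. h(p(s(h(h(0)))))  →  p(h(h(0)))   [R4 at ε]
3. p(h(h(0)))  →  p(h(0))   [R6 at 1.1]
4. p(h(0))  →  p(0)   [R6 at 1]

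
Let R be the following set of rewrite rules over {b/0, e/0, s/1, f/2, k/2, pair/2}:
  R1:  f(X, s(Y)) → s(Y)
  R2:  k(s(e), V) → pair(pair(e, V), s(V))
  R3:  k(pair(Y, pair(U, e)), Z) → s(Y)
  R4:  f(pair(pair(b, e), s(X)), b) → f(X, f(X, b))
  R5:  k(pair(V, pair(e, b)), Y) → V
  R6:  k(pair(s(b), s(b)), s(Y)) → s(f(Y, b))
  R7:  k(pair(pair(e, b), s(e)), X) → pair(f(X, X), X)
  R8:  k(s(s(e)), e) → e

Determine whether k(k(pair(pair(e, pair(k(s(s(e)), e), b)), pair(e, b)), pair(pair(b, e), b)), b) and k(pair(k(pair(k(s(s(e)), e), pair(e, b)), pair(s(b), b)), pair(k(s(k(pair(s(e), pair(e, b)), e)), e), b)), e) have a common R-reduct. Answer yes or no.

yes — NF(t₁) = e, NF(t₂) = e

Reduce t₁ = k(k(pair(pair(e, pair(k(s(s(e)), e), b)), pair(e, b)), pair(pair(b, e), b)), b):
1. k(k(pair(pair(e, pair(k(s(s(e)), e), b)), pair(e, b)), pair(pair(b, e), b)), b)  →  k(pair(e, pair(k(s(s(e)), e), b)), b)   [R5 at 1]
2. k(pair(e, pair(k(s(s(e)), e), b)), b)  →  k(pair(e, pair(e, b)), b)   [R8 at 1.2.1]
3. k(pair(e, pair(e, b)), b)  →  e   [R5 at ε]

Reduce t₂ = k(pair(k(pair(k(s(s(e)), e), pair(e, b)), pair(s(b), b)), pair(k(s(k(pair(s(e), pair(e, b)), e)), e), b)), e):
1. k(pair(k(pair(k(s(s(e)), e), pair(e, b)), pair(s(b), b)), pair(k(s(k(pair(s(e), pair(e, b)), e)), e), b)), e)  →  k(pair(k(s(s(e)), e), pair(k(s(k(pair(s(e), pair(e, b)), e)), e), b)), e)   [R5 at 1.1]
2. k(pair(k(s(s(e)), e), pair(k(s(k(pair(s(e), pair(e, b)), e)), e), b)), e)  →  k(pair(e, pair(k(s(k(pair(s(e), pair(e, b)), e)), e), b)), e)   [R8 at 1.1]
3. k(pair(e, pair(k(s(k(pair(s(e), pair(e, b)), e)), e), b)), e)  →  k(pair(e, pair(k(s(s(e)), e), b)), e)   [R5 at 1.2.1.1.1]
4. k(pair(e, pair(k(s(s(e)), e), b)), e)  →  k(pair(e, pair(e, b)), e)   [R8 at 1.2.1]
5. k(pair(e, pair(e, b)), e)  →  e   [R5 at ε]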